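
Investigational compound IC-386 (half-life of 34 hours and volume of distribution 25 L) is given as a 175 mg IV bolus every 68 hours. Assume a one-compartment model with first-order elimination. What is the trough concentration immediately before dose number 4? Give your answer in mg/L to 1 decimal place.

2.3 mg/L

f = (1/2)^(τ/t½) = (1/2)^(68/34) ≈ 0.2500.
C₀ = D/Vd = 175/25 ≈ 7.000 mg/L.
Before the 4th dose, 3 doses have been given. Superposition: Cmin = C₀·(f + f² + … + f^3).
≈ 7.000 × (0.2500 + 0.0625 + 0.0156) ≈ 7.000 × 0.3281 ≈ 2.297 mg/L.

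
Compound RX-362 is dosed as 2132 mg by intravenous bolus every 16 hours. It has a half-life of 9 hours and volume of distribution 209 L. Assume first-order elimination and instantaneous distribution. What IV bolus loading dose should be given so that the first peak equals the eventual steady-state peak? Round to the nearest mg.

3010 mg

f = (1/2)^(16/9) ≈ 0.291632; accumulation ratio R = 1/(1−f) ≈ 1.41170.
Loading dose to hit Cmax,ss on first dose: D_load = D_maint·R ≈ 2132 × 1.41170 ≈ 3009.74 mg.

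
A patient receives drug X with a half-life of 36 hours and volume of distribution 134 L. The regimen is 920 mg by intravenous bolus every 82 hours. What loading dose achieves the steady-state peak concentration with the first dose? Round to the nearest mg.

f = (1/2)^(82/36) ≈ 0.206215; accumulation ratio R = 1/(1−f) ≈ 1.25979.
Loading dose to hit Cmax,ss on first dose: D_load = D_maint·R ≈ 920 × 1.25979 ≈ 1159.01 mg.

1159 mg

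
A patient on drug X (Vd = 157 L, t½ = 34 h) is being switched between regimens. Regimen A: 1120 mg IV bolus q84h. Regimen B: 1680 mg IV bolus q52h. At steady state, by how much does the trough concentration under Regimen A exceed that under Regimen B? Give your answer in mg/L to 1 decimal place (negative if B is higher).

Regimen A: f = (1/2)^(84/34) ≈ 0.1804; Cmin,ss = (1120/157)·f/(1−f) ≈ 1.570 mg/L.
Regimen B: f = (1/2)^(52/34) ≈ 0.3464; Cmin,ss = (1680/157)·f/(1−f) ≈ 5.671 mg/L.
Difference ≈ 1.570 − 5.671 ≈ -4.101 mg/L.

-4.1 mg/L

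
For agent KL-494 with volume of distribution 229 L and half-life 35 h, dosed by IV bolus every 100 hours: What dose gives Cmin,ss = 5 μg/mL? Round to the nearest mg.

τ/t½ = 100/35 ≈ 2.8571, so f = (1/2)^(100/35) ≈ 0.138011.
Cmin,ss = (D/Vd)·f/(1−f), so D = Cmin,ss·Vd·(1−f)/f.
D = 5 × 229 × (1−f)/f ≈ 5 × 229 × 6.24580 ≈ 7151.44 mg.

7151 mg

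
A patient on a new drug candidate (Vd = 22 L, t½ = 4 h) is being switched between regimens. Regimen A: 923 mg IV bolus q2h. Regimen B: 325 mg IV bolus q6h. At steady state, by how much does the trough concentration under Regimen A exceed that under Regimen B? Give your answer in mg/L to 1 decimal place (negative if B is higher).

93.2 mg/L

Regimen A: f = (1/2)^(2/4) ≈ 0.7071; Cmin,ss = (923/22)·f/(1−f) ≈ 101.284 mg/L.
Regimen B: f = (1/2)^(6/4) ≈ 0.3536; Cmin,ss = (325/22)·f/(1−f) ≈ 8.081 mg/L.
Difference ≈ 101.284 − 8.081 ≈ 93.203 mg/L.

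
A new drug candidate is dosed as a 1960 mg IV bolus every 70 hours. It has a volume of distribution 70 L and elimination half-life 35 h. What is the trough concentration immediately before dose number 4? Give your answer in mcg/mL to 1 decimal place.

f = (1/2)^(τ/t½) = (1/2)^(70/35) ≈ 0.2500.
C₀ = D/Vd = 1960/70 ≈ 28.000 mcg/mL.
Before the 4th dose, 3 doses have been given. Superposition: Cmin = C₀·(f + f² + … + f^3).
≈ 28.000 × (0.2500 + 0.0625 + 0.0156) ≈ 28.000 × 0.3281 ≈ 9.187 mcg/mL.

9.2 mcg/mL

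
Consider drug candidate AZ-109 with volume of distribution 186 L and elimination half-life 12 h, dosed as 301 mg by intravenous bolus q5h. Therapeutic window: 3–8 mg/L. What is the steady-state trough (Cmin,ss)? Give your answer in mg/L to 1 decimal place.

4.8 mg/L

τ/t½ = 5/12 ≈ 0.41667, so fraction remaining f = (1/2)^(5/12) ≈ 0.7492.
Single-dose peak C₀ = D/Vd = 301/186 ≈ 1.618 mg/L.
Steady-state trough Cmin,ss = C₀·f/(1−f) ≈ 1.618 × 0.7492/0.2508 ≈ 4.833 mg/L.
Trough 4.8 mg/L vs MEC 3 mg/L: adequate.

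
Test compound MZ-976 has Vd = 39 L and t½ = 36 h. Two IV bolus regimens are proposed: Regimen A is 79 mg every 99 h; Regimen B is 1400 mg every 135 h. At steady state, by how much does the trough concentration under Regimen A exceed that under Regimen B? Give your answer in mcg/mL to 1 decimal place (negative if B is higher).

Regimen A: f = (1/2)^(99/36) ≈ 0.1487; Cmin,ss = (79/39)·f/(1−f) ≈ 0.354 mcg/mL.
Regimen B: f = (1/2)^(135/36) ≈ 0.0743; Cmin,ss = (1400/39)·f/(1−f) ≈ 2.881 mcg/mL.
Difference ≈ 0.354 − 2.881 ≈ -2.527 mcg/mL.

-2.5 mcg/mL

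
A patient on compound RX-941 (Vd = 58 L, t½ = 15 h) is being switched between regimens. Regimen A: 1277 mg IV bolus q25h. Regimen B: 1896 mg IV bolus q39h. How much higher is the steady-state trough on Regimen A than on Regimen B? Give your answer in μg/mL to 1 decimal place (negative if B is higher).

3.7 μg/mL

Regimen A: f = (1/2)^(25/15) ≈ 0.3150; Cmin,ss = (1277/58)·f/(1−f) ≈ 10.125 μg/mL.
Regimen B: f = (1/2)^(39/15) ≈ 0.1649; Cmin,ss = (1896/58)·f/(1−f) ≈ 6.455 μg/mL.
Difference ≈ 10.125 − 6.455 ≈ 3.670 μg/mL.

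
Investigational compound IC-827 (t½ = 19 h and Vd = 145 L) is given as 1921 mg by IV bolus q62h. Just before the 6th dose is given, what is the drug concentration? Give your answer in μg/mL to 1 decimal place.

f = (1/2)^(τ/t½) = (1/2)^(62/19) ≈ 0.1042.
C₀ = D/Vd = 1921/145 ≈ 13.248 μg/mL.
Before the 6th dose, 5 doses have been given. Superposition: Cmin = C₀·(f + f² + … + f^5).
≈ 13.248 × (0.1042 + 0.0109 + 0.0011 + 0.0001 + 0.0000) ≈ 13.248 × 0.1163 ≈ 1.541 μg/mL.

1.5 μg/mL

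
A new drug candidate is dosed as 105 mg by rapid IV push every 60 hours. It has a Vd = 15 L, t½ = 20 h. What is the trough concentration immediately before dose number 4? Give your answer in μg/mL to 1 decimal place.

f = (1/2)^(τ/t½) = (1/2)^(60/20) ≈ 0.1250.
C₀ = D/Vd = 105/15 ≈ 7.000 μg/mL.
Before the 4th dose, 3 doses have been given. Superposition: Cmin = C₀·(f + f² + … + f^3).
≈ 7.000 × (0.1250 + 0.0156 + 0.0020) ≈ 7.000 × 0.1426 ≈ 0.998 μg/mL.

1.0 μg/mL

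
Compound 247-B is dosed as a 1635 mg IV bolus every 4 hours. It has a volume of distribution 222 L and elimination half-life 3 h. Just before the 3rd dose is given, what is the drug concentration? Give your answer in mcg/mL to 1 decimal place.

4.1 mcg/mL

f = (1/2)^(τ/t½) = (1/2)^(4/3) ≈ 0.3969.
C₀ = D/Vd = 1635/222 ≈ 7.365 mcg/mL.
Before the 3rd dose, 2 doses have been given. Superposition: Cmin = C₀·(f + f²).
≈ 7.365 × (0.3969 + 0.1575) ≈ 7.365 × 0.5544 ≈ 4.083 mcg/mL.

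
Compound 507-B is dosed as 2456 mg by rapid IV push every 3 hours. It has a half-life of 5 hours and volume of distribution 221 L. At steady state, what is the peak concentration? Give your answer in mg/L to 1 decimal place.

32.7 mg/L

Over one 3-h interval, 3/5 ≈ 0.6 half-lives elapse, leaving f ≈ 0.6598 of each dose.
Accumulation ratio R = 1/(1 − f) ≈ 1/0.3402 ≈ 2.9394.
Each bolus raises the concentration by D/Vd = 2456/221 ≈ 11.113 mg/L.
Steady-state peak Cmax,ss = C₀·R ≈ 11.113 × 2.9394 ≈ 32.666 mg/L.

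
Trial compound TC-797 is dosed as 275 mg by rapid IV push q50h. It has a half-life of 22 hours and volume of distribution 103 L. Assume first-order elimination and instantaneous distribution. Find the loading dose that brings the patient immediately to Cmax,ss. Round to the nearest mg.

347 mg

f = (1/2)^(50/22) ≈ 0.206938; accumulation ratio R = 1/(1−f) ≈ 1.26094.
Loading dose to hit Cmax,ss on first dose: D_load = D_maint·R ≈ 275 × 1.26094 ≈ 346.76 mg.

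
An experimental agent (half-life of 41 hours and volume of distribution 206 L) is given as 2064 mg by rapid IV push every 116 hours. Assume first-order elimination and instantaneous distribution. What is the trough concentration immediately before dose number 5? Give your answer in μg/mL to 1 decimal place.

f = (1/2)^(τ/t½) = (1/2)^(116/41) ≈ 0.1407.
C₀ = D/Vd = 2064/206 ≈ 10.019 μg/mL.
Before the 5th dose, 4 doses have been given. Superposition: Cmin = C₀·(f + f² + … + f^4).
≈ 10.019 × (0.1407 + 0.0198 + 0.0028 + 0.0004) ≈ 10.019 × 0.1637 ≈ 1.640 μg/mL.

1.6 μg/mL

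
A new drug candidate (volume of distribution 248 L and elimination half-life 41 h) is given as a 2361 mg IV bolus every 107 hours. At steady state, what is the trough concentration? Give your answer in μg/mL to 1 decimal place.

1.9 μg/mL

Over one 107-h interval, 107/41 ≈ 2.6098 half-lives elapse, leaving f ≈ 0.1638 of each dose.
Single-dose peak C₀ = D/Vd = 2361/248 ≈ 9.520 μg/mL.
Steady-state trough Cmin,ss = C₀·f/(1−f) ≈ 9.520 × 0.1638/0.8362 ≈ 1.865 μg/mL.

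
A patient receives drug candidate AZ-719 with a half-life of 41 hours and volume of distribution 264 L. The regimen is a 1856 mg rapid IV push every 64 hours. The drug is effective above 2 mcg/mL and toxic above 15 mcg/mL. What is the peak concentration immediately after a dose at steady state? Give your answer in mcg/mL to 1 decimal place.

10.6 mcg/mL

k = ln2/t½ = ln2/41 ≈ 0.016906 h⁻¹; fraction remaining f = e^(−kτ) = e^(−0.016906×64) ≈ 0.3389.
Accumulation ratio R = 1/(1 − f) ≈ 1/0.6611 ≈ 1.5126.
Each bolus raises the concentration by D/Vd = 1856/264 ≈ 7.030 mcg/mL.
Steady-state peak Cmax,ss = C₀·R ≈ 7.030 × 1.5126 ≈ 10.634 mcg/mL.
Peak 10.6 mcg/mL vs MTC 15 mcg/mL: below toxic threshold.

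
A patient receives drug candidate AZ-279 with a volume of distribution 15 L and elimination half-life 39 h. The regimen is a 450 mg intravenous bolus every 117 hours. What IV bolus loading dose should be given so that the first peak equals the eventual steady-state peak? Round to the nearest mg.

f = (1/2)^(117/39) ≈ 0.125000; accumulation ratio R = 1/(1−f) ≈ 1.14286.
Loading dose to hit Cmax,ss on first dose: D_load = D_maint·R ≈ 450 × 1.14286 ≈ 514.29 mg.

514 mg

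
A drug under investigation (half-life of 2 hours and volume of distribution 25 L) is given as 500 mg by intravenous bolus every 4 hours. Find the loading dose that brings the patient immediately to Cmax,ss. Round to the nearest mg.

667 mg

f = (1/2)^(4/2) ≈ 0.250000; accumulation ratio R = 1/(1−f) ≈ 1.33333.
Loading dose to hit Cmax,ss on first dose: D_load = D_maint·R ≈ 500 × 1.33333 ≈ 666.66 mg.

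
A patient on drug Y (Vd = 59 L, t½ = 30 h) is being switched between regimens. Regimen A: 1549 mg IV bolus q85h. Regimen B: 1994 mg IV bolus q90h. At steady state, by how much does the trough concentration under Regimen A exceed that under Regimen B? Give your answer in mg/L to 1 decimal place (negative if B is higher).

-0.5 mg/L

Regimen A: f = (1/2)^(85/30) ≈ 0.1403; Cmin,ss = (1549/59)·f/(1−f) ≈ 4.285 mg/L.
Regimen B: f = (1/2)^(90/30) ≈ 0.1250; Cmin,ss = (1994/59)·f/(1−f) ≈ 4.828 mg/L.
Difference ≈ 4.285 − 4.828 ≈ -0.543 mg/L.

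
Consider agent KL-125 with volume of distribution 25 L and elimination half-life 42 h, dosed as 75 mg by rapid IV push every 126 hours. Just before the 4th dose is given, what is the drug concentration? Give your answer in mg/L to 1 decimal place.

0.4 mg/L

f = (1/2)^(τ/t½) = (1/2)^(126/42) ≈ 0.1250.
C₀ = D/Vd = 75/25 ≈ 3.000 mg/L.
Before the 4th dose, 3 doses have been given. Superposition: Cmin = C₀·(f + f² + … + f^3).
≈ 3.000 × (0.1250 + 0.0156 + 0.0020) ≈ 3.000 × 0.1426 ≈ 0.428 mg/L.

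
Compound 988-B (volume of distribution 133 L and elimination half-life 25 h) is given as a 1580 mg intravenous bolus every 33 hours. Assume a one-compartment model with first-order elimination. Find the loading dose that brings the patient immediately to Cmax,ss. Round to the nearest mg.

2636 mg

f = (1/2)^(33/25) ≈ 0.400535; accumulation ratio R = 1/(1−f) ≈ 1.66815.
Loading dose to hit Cmax,ss on first dose: D_load = D_maint·R ≈ 1580 × 1.66815 ≈ 2635.68 mg.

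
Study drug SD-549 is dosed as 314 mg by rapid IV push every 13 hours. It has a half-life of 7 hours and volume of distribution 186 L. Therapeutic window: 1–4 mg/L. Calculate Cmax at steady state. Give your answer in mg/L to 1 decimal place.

Over one 13-h interval, 13/7 ≈ 1.8571 half-lives elapse, leaving f ≈ 0.2760 of each dose.
At steady state, accumulation factor R = 1/(1 − e^(−kτ)) ≈ 1.3812.
Single-dose peak C₀ = D/Vd = 314/186 ≈ 1.688 mg/L.
Steady-state peak Cmax,ss = C₀·R ≈ 1.688 × 1.3812 ≈ 2.331 mg/L.
Peak 2.3 mg/L vs MTC 4 mg/L: below toxic threshold.

2.3 mg/L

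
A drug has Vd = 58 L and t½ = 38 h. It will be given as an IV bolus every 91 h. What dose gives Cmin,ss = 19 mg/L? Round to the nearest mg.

τ/t½ = 91/38 ≈ 2.3947, so f = (1/2)^(91/38) ≈ 0.190157.
Cmin,ss = (D/Vd)·f/(1−f), so D = Cmin,ss·Vd·(1−f)/f.
D = 19 × 58 × (1−f)/f ≈ 19 × 58 × 4.25881 ≈ 4693.21 mg.

4693 mg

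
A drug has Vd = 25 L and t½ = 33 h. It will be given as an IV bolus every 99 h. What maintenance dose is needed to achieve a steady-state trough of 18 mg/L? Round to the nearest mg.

3150 mg

τ/t½ = 99/33 ≈ 3, so f = (1/2)^(99/33) ≈ 0.125000.
Cmin,ss = (D/Vd)·f/(1−f), so D = Cmin,ss·Vd·(1−f)/f.
D = 18 × 25 × (1−f)/f ≈ 18 × 25 × 7.00000 ≈ 3150.00 mg.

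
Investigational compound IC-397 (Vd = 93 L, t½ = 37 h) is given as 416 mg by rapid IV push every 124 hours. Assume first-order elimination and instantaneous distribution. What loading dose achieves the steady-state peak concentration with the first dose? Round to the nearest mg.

f = (1/2)^(124/37) ≈ 0.097981; accumulation ratio R = 1/(1−f) ≈ 1.10862.
Loading dose to hit Cmax,ss on first dose: D_load = D_maint·R ≈ 416 × 1.10862 ≈ 461.19 mg.

461 mg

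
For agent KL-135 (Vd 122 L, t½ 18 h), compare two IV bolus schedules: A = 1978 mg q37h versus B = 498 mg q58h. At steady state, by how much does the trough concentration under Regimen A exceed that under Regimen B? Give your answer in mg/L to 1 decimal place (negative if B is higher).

4.6 mg/L

Regimen A: f = (1/2)^(37/18) ≈ 0.2406; Cmin,ss = (1978/122)·f/(1−f) ≈ 5.137 mg/L.
Regimen B: f = (1/2)^(58/18) ≈ 0.1072; Cmin,ss = (498/122)·f/(1−f) ≈ 0.490 mg/L.
Difference ≈ 5.137 − 0.490 ≈ 4.647 mg/L.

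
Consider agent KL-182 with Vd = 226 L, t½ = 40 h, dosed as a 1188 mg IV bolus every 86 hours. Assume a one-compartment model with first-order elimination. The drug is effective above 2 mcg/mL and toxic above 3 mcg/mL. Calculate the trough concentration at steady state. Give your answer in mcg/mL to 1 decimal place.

1.5 mcg/mL

Over one 86-h interval, 86/40 ≈ 2.15 half-lives elapse, leaving f ≈ 0.2253 of each dose.
Single-dose peak C₀ = D/Vd = 1188/226 ≈ 5.257 mcg/mL.
Steady-state trough Cmin,ss = C₀·f/(1−f) ≈ 5.257 × 0.2253/0.7747 ≈ 1.529 mcg/mL.
Trough 1.5 mcg/mL vs MEC 2 mcg/mL: subtherapeutic.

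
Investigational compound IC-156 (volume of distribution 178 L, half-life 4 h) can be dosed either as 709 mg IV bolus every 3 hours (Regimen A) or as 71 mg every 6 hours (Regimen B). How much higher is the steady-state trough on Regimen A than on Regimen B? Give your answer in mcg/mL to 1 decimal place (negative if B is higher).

Regimen A: f = (1/2)^(3/4) ≈ 0.5946; Cmin,ss = (709/178)·f/(1−f) ≈ 5.842 mcg/mL.
Regimen B: f = (1/2)^(6/4) ≈ 0.3536; Cmin,ss = (71/178)·f/(1−f) ≈ 0.218 mcg/mL.
Difference ≈ 5.842 − 0.218 ≈ 5.624 mcg/mL.

5.6 mcg/mL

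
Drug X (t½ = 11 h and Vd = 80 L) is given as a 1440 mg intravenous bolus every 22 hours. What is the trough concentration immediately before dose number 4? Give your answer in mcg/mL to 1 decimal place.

f = (1/2)^(τ/t½) = (1/2)^(22/11) ≈ 0.2500.
C₀ = D/Vd = 1440/80 ≈ 18.000 mcg/mL.
Before the 4th dose, 3 doses have been given. Superposition: Cmin = C₀·(f + f² + … + f^3).
≈ 18.000 × (0.2500 + 0.0625 + 0.0156) ≈ 18.000 × 0.3281 ≈ 5.906 mcg/mL.

5.9 mcg/mL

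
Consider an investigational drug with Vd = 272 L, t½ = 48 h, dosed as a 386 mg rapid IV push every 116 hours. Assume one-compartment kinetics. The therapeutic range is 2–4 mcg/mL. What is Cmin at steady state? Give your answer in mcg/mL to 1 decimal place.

k = ln2/t½ = ln2/48 ≈ 0.014441 h⁻¹; fraction remaining f = e^(−kτ) = e^(−0.014441×116) ≈ 0.1873.
At steady state, accumulation factor R = 1/(1 − e^(−kτ)) ≈ 1.2305.
Each bolus raises the concentration by D/Vd = 386/272 ≈ 1.419 mcg/mL.
Cmax,ss = C₀/(1 − f) ≈ 1.419/0.8127 ≈ 1.746 mcg/mL.
One interval later, Cmin,ss = Cmax,ss·e^(−kτ) ≈ 1.746 × 0.1873 ≈ 0.327 mcg/mL.
Trough 0.3 mcg/mL vs MEC 2 mcg/mL: subtherapeutic.

0.3 mcg/mL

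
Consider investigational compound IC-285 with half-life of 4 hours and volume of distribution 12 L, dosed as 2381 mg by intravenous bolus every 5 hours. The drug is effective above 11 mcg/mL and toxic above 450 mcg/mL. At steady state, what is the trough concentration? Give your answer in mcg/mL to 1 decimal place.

k = ln2/t½ = ln2/4 ≈ 0.173287 h⁻¹; fraction remaining f = e^(−kτ) = e^(−0.173287×5) ≈ 0.4204.
Accumulation ratio R = 1/(1 − f) ≈ 1/0.5796 ≈ 1.7253.
Each bolus raises the concentration by D/Vd = 2381/12 ≈ 198.417 mcg/mL.
Cmax,ss = C₀/(1 − f) ≈ 198.417/0.5796 ≈ 342.334 mcg/mL.
Steady-state trough Cmin,ss = Cmax,ss·f ≈ 342.334 × 0.4204 ≈ 143.917 mcg/mL.
Trough 143.9 mcg/mL vs MEC 11 mcg/mL: adequate.

143.9 mcg/mL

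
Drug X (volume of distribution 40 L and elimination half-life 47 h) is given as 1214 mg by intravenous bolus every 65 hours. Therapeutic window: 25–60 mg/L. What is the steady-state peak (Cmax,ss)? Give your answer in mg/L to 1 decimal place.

Over one 65-h interval, 65/47 ≈ 1.383 half-lives elapse, leaving f ≈ 0.3834 of each dose.
At steady state, accumulation factor R = 1/(1 − e^(−kτ)) ≈ 1.6218.
Single-dose peak C₀ = D/Vd = 1214/40 ≈ 30.350 mg/L.
Cmax,ss = C₀/(1 − f) ≈ 30.350/0.6166 ≈ 49.222 mg/L.
Peak 49.2 mg/L vs MTC 60 mg/L: below toxic threshold.

49.2 mg/L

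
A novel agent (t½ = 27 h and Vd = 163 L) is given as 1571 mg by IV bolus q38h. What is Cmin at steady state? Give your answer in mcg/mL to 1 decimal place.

5.8 mcg/mL

k = ln2/t½ = ln2/27 ≈ 0.025672 h⁻¹; fraction remaining f = e^(−kτ) = e^(−0.025672×38) ≈ 0.3770.
At steady state, accumulation factor R = 1/(1 − e^(−kτ)) ≈ 1.6051.
Each bolus raises the concentration by D/Vd = 1571/163 ≈ 9.638 mcg/mL.
Cmax,ss = C₀/(1 − f) ≈ 9.638/0.6230 ≈ 15.470 mcg/mL.
One interval later, Cmin,ss = Cmax,ss·e^(−kτ) ≈ 15.470 × 0.3770 ≈ 5.832 mcg/mL.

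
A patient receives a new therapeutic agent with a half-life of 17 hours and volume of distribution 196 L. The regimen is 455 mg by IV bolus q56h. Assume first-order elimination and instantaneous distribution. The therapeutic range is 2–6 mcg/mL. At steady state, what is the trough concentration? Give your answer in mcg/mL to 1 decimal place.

k = ln2/t½ = ln2/17 ≈ 0.040773 h⁻¹; fraction remaining f = e^(−kτ) = e^(−0.040773×56) ≈ 0.1019.
Accumulation ratio R = 1/(1 − f) ≈ 1/0.8981 ≈ 1.1135.
Single-dose peak C₀ = D/Vd = 455/196 ≈ 2.321 mcg/mL.
Cmax,ss = C₀/(1 − f) ≈ 2.321/0.8981 ≈ 2.584 mcg/mL.
One interval later, Cmin,ss = Cmax,ss·e^(−kτ) ≈ 2.584 × 0.1019 ≈ 0.263 mcg/mL.
Trough 0.3 mcg/mL vs MEC 2 mcg/mL: subtherapeutic.

0.3 mcg/mL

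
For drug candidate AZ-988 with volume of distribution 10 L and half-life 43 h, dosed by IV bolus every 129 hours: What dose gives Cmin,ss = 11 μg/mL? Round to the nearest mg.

τ/t½ = 129/43 ≈ 3, so f = (1/2)^(129/43) ≈ 0.125000.
Cmin,ss = (D/Vd)·f/(1−f), so D = Cmin,ss·Vd·(1−f)/f.
D = 11 × 10 × (1−f)/f ≈ 11 × 10 × 7.00000 ≈ 770.00 mg.

770 mg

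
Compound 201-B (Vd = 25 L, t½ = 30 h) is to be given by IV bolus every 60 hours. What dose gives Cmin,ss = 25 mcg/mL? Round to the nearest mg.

1875 mg

τ/t½ = 60/30 ≈ 2, so f = (1/2)^(60/30) ≈ 0.250000.
Cmin,ss = (D/Vd)·f/(1−f), so D = Cmin,ss·Vd·(1−f)/f.
D = 25 × 25 × (1−f)/f ≈ 25 × 25 × 3.00000 ≈ 1875.00 mg.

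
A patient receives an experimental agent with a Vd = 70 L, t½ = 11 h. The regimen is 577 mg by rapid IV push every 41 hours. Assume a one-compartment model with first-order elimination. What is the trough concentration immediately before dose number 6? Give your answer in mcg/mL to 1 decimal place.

0.7 mcg/mL

f = (1/2)^(τ/t½) = (1/2)^(41/11) ≈ 0.0755.
C₀ = D/Vd = 577/70 ≈ 8.243 mcg/mL.
Before the 6th dose, 5 doses have been given. Superposition: Cmin = C₀·(f + f² + … + f^5).
≈ 8.243 × (0.0755 + 0.0057 + 0.0004 + 0.0000 + 0.0000) ≈ 8.243 × 0.0816 ≈ 0.673 mcg/mL.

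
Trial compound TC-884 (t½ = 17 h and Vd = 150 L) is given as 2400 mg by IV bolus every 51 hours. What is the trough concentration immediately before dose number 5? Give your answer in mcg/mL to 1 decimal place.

2.3 mcg/mL

f = (1/2)^(τ/t½) = (1/2)^(51/17) ≈ 0.1250.
C₀ = D/Vd = 2400/150 ≈ 16.000 mcg/mL.
Before the 5th dose, 4 doses have been given. Superposition: Cmin = C₀·(f + f² + … + f^4).
≈ 16.000 × (0.1250 + 0.0156 + 0.0020 + 0.0002) ≈ 16.000 × 0.1428 ≈ 2.285 mcg/mL.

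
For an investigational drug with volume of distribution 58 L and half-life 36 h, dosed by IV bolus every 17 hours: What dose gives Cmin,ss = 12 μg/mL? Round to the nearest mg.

270 mg

τ/t½ = 17/36 ≈ 0.47222, so f = (1/2)^(17/36) ≈ 0.720853.
Cmin,ss = (D/Vd)·f/(1−f), so D = Cmin,ss·Vd·(1−f)/f.
D = 12 × 58 × (1−f)/f ≈ 12 × 58 × 0.38725 ≈ 269.53 mg.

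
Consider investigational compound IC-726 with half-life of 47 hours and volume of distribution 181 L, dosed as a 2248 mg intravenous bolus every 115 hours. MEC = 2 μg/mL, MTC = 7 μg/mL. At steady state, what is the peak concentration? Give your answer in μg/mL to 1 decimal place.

k = ln2/t½ = ln2/47 ≈ 0.014748 h⁻¹; fraction remaining f = e^(−kτ) = e^(−0.014748×115) ≈ 0.1834.
At steady state, accumulation factor R = 1/(1 − e^(−kτ)) ≈ 1.2246.
Single-dose peak C₀ = D/Vd = 2248/181 ≈ 12.420 μg/mL.
Steady-state peak Cmax,ss = C₀·R ≈ 12.420 × 1.2246 ≈ 15.210 μg/mL.
Peak 15.2 μg/mL vs MTC 7 μg/mL: exceeds toxic threshold.

15.2 μg/mL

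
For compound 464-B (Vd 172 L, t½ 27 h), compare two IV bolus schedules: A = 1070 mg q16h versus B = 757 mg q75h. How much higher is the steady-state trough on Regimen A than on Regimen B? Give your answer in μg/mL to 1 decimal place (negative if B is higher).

11.5 μg/mL

Regimen A: f = (1/2)^(16/27) ≈ 0.6632; Cmin,ss = (1070/172)·f/(1−f) ≈ 12.250 μg/mL.
Regimen B: f = (1/2)^(75/27) ≈ 0.1458; Cmin,ss = (757/172)·f/(1−f) ≈ 0.751 μg/mL.
Difference ≈ 12.250 − 0.751 ≈ 11.499 μg/mL.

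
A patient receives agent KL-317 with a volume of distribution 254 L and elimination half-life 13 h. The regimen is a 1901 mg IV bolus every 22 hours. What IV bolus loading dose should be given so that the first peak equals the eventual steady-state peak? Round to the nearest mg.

2753 mg

f = (1/2)^(22/13) ≈ 0.309432; accumulation ratio R = 1/(1−f) ≈ 1.44808.
Loading dose to hit Cmax,ss on first dose: D_load = D_maint·R ≈ 1901 × 1.44808 ≈ 2752.80 mg.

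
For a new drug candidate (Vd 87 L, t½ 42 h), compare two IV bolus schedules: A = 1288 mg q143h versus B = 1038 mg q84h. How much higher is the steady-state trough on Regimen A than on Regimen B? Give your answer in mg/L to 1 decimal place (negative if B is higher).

-2.4 mg/L

Regimen A: f = (1/2)^(143/42) ≈ 0.0944; Cmin,ss = (1288/87)·f/(1−f) ≈ 1.543 mg/L.
Regimen B: f = (1/2)^(84/42) ≈ 0.2500; Cmin,ss = (1038/87)·f/(1−f) ≈ 3.977 mg/L.
Difference ≈ 1.543 − 3.977 ≈ -2.434 mg/L.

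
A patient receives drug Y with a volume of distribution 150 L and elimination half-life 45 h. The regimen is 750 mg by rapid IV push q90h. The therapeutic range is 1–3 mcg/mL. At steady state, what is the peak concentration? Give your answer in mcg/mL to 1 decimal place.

6.7 mcg/mL

The dosing interval is 2 half-lives, so f = 2^(−2) = 0.25.
At steady state, R = 1/(1 − 0.25) = 4/3.
Single-dose peak C₀ = D/Vd = 750/150 = 5 mcg/mL.
Steady-state peak Cmax,ss = C₀·R = 5 × 4/3 ≈ 6.667 mcg/mL.
Peak 6.7 mcg/mL vs MTC 3 mcg/mL: exceeds toxic threshold.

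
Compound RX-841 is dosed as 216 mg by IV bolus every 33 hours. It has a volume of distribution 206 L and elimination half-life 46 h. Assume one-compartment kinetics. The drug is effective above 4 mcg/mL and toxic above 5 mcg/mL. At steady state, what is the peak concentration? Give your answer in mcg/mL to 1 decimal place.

τ/t½ = 33/46 ≈ 0.71739, so fraction remaining f = (1/2)^(33/46) ≈ 0.6082.
At steady state, accumulation factor R = 1/(1 − e^(−kτ)) ≈ 2.5523.
Single-dose peak C₀ = D/Vd = 216/206 ≈ 1.049 mcg/mL.
Steady-state peak Cmax,ss = C₀·R ≈ 1.049 × 2.5523 ≈ 2.677 mcg/mL.
Peak 2.7 mcg/mL vs MTC 5 mcg/mL: below toxic threshold.

2.7 mcg/mL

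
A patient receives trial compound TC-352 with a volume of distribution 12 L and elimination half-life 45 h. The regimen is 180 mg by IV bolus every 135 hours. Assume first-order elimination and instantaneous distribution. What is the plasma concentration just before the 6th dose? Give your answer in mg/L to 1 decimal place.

2.1 mg/L

f = (1/2)^(τ/t½) = (1/2)^(135/45) ≈ 0.1250.
C₀ = D/Vd = 180/12 ≈ 15.000 mg/L.
Before the 6th dose, 5 doses have been given. Superposition: Cmin = C₀·(f + f² + … + f^5).
≈ 15.000 × (0.1250 + 0.0156 + 0.0020 + 0.0002 + 0.0000) ≈ 15.000 × 0.1428 ≈ 2.142 mg/L.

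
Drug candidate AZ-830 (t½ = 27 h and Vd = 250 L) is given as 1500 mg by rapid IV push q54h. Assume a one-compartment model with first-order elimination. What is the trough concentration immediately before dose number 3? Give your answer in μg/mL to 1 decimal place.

1.9 μg/mL

f = (1/2)^(τ/t½) = (1/2)^(54/27) ≈ 0.2500.
C₀ = D/Vd = 1500/250 ≈ 6.000 μg/mL.
Before the 3rd dose, 2 doses have been given. Superposition: Cmin = C₀·(f + f²).
≈ 6.000 × (0.2500 + 0.0625) ≈ 6.000 × 0.3125 ≈ 1.875 μg/mL.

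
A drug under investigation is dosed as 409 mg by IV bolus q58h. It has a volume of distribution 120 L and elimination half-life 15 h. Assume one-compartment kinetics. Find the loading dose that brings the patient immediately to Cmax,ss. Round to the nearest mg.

f = (1/2)^(58/15) ≈ 0.068552; accumulation ratio R = 1/(1−f) ≈ 1.07360.
Loading dose to hit Cmax,ss on first dose: D_load = D_maint·R ≈ 409 × 1.07360 ≈ 439.10 mg.

439 mg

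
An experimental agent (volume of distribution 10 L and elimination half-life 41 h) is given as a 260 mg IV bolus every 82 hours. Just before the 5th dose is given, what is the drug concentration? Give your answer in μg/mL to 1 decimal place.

8.6 μg/mL

f = (1/2)^(τ/t½) = (1/2)^(82/41) ≈ 0.2500.
C₀ = D/Vd = 260/10 ≈ 26.000 μg/mL.
Before the 5th dose, 4 doses have been given. Superposition: Cmin = C₀·(f + f² + … + f^4).
≈ 26.000 × (0.2500 + 0.0625 + 0.0156 + 0.0039) ≈ 26.000 × 0.3320 ≈ 8.632 μg/mL.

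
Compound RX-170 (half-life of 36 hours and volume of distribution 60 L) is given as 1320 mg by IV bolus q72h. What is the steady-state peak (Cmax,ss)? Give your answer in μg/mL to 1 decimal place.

τ = 72 h = 2 half-lives, so f = (1/2)^2 = 0.25.
At steady state, R = 1/(1 − 0.25) = 4/3.
Single-dose peak C₀ = D/Vd = 1320/60 = 22 μg/mL.
Steady-state peak Cmax,ss = C₀·R = 22 × 4/3 ≈ 29.333 μg/mL.

29.3 μg/mL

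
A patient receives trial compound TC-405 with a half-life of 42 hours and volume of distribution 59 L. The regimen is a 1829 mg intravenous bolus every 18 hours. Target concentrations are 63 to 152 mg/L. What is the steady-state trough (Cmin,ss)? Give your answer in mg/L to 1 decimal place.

Over one 18-h interval, 18/42 ≈ 0.42857 half-lives elapse, leaving f ≈ 0.7430 of each dose.
Each bolus raises the concentration by D/Vd = 1829/59 ≈ 31.000 mg/L.
Steady-state trough Cmin,ss = C₀·f/(1−f) ≈ 31.000 × 0.7430/0.2570 ≈ 89.623 mg/L.
Trough 89.6 mg/L vs MEC 63 mg/L: adequate.

89.6 mg/L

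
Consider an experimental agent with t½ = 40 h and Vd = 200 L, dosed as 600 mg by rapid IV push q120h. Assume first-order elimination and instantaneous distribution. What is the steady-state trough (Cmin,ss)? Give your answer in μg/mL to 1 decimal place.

0.4 μg/mL

τ = 120 h = 3 half-lives, so f = (1/2)^3 = 0.125.
At steady state, R = 1/(1 − 0.125) = 8/7.
Single-dose peak C₀ = D/Vd = 600/200 = 3 μg/mL.
Steady-state peak Cmax,ss = C₀·R = 3 × 8/7 ≈ 3.429 μg/mL.
Steady-state trough Cmin,ss = Cmax,ss·f ≈ 3.429 × 0.125 ≈ 0.429 μg/mL.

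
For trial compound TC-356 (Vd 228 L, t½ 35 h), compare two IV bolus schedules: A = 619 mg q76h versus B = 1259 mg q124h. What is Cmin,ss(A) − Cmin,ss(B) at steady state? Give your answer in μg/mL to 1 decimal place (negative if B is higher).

0.3 μg/mL

Regimen A: f = (1/2)^(76/35) ≈ 0.2220; Cmin,ss = (619/228)·f/(1−f) ≈ 0.775 μg/mL.
Regimen B: f = (1/2)^(124/35) ≈ 0.0858; Cmin,ss = (1259/228)·f/(1−f) ≈ 0.518 μg/mL.
Difference ≈ 0.775 − 0.518 ≈ 0.257 μg/mL.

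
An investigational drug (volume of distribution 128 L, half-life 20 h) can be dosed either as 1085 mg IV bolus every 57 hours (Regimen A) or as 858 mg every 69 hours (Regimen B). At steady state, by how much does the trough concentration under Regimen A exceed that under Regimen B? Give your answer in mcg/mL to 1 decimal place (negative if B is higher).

0.7 mcg/mL

Regimen A: f = (1/2)^(57/20) ≈ 0.1387; Cmin,ss = (1085/128)·f/(1−f) ≈ 1.365 mcg/mL.
Regimen B: f = (1/2)^(69/20) ≈ 0.0915; Cmin,ss = (858/128)·f/(1−f) ≈ 0.675 mcg/mL.
Difference ≈ 1.365 − 0.675 ≈ 0.690 mcg/mL.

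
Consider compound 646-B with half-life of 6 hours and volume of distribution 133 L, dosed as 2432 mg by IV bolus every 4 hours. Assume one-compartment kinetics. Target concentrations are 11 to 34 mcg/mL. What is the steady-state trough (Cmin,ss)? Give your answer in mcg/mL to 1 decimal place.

τ/t½ = 4/6 ≈ 0.66667, so fraction remaining f = (1/2)^(4/6) ≈ 0.6300.
Single-dose peak C₀ = D/Vd = 2432/133 ≈ 18.286 mcg/mL.
Steady-state trough Cmin,ss = C₀·f/(1−f) ≈ 18.286 × 0.6300/0.3700 ≈ 31.136 mcg/mL.
Trough 31.1 mcg/mL vs MEC 11 mcg/mL: adequate.

31.1 mcg/mL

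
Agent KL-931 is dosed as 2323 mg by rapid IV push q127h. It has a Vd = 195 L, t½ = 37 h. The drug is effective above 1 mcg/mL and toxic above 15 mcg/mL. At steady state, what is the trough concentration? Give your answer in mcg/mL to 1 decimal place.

Over one 127-h interval, 127/37 ≈ 3.4324 half-lives elapse, leaving f ≈ 0.0926 of each dose.
Accumulation ratio R = 1/(1 − f) ≈ 1/0.9074 ≈ 1.1020.
Single-dose peak C₀ = D/Vd = 2323/195 ≈ 11.913 mcg/mL.
Steady-state peak Cmax,ss = C₀·R ≈ 11.913 × 1.1020 ≈ 13.128 mcg/mL.
Steady-state trough Cmin,ss = Cmax,ss·f ≈ 13.128 × 0.0926 ≈ 1.216 mcg/mL.
Trough 1.2 mcg/mL vs MEC 1 mcg/mL: adequate.

1.2 mcg/mL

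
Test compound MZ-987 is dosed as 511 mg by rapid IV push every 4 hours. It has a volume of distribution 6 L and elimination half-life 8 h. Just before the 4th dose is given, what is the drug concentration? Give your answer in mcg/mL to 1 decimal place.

f = (1/2)^(τ/t½) = (1/2)^(4/8) ≈ 0.7071.
C₀ = D/Vd = 511/6 ≈ 85.167 mcg/mL.
Before the 4th dose, 3 doses have been given. Superposition: Cmin = C₀·(f + f² + … + f^3).
≈ 85.167 × (0.7071 + 0.5000 + 0.3535) ≈ 85.167 × 1.5606 ≈ 132.912 mcg/mL.

132.9 mcg/mL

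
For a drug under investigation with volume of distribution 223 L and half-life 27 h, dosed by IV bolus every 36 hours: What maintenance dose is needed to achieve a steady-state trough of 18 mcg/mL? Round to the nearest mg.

6101 mg

τ/t½ = 36/27 ≈ 1.3333, so f = (1/2)^(36/27) ≈ 0.396850.
Cmin,ss = (D/Vd)·f/(1−f), so D = Cmin,ss·Vd·(1−f)/f.
D = 18 × 223 × (1−f)/f ≈ 18 × 223 × 1.51984 ≈ 6100.64 mg.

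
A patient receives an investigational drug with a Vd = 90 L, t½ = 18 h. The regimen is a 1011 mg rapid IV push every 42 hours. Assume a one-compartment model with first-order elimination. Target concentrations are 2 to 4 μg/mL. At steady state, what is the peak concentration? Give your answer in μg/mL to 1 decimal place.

Over one 42-h interval, 42/18 ≈ 2.3333 half-lives elapse, leaving f ≈ 0.1984 of each dose.
Accumulation ratio R = 1/(1 − f) ≈ 1/0.8016 ≈ 1.2475.
Each bolus raises the concentration by D/Vd = 1011/90 ≈ 11.233 μg/mL.
Cmax,ss = C₀/(1 − f) ≈ 11.233/0.8016 ≈ 14.013 μg/mL.
Peak 14.0 μg/mL vs MTC 4 μg/mL: exceeds toxic threshold.

14.0 μg/mL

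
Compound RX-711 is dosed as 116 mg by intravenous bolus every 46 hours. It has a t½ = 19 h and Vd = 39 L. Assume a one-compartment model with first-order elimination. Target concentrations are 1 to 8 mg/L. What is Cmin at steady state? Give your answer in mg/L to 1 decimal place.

0.7 mg/L

Over one 46-h interval, 46/19 ≈ 2.4211 half-lives elapse, leaving f ≈ 0.1867 of each dose.
Accumulation ratio R = 1/(1 − f) ≈ 1/0.8133 ≈ 1.2296.
Single-dose peak C₀ = D/Vd = 116/39 ≈ 2.974 mg/L.
Steady-state peak Cmax,ss = C₀·R ≈ 2.974 × 1.2296 ≈ 3.657 mg/L.
One interval later, Cmin,ss = Cmax,ss·e^(−kτ) ≈ 3.657 × 0.1867 ≈ 0.683 mg/L.
Trough 0.7 mg/L vs MEC 1 mg/L: subtherapeutic.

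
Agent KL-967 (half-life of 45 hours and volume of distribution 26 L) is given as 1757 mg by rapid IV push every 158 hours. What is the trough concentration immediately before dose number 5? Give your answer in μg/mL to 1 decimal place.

f = (1/2)^(τ/t½) = (1/2)^(158/45) ≈ 0.0877.
C₀ = D/Vd = 1757/26 ≈ 67.577 μg/mL.
Before the 5th dose, 4 doses have been given. Superposition: Cmin = C₀·(f + f² + … + f^4).
≈ 67.577 × (0.0877 + 0.0077 + 0.0007 + 0.0001) ≈ 67.577 × 0.0962 ≈ 6.501 μg/mL.

6.5 μg/mL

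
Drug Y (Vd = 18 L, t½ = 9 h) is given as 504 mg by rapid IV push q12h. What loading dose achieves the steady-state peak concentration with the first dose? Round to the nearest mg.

836 mg

f = (1/2)^(12/9) ≈ 0.396850; accumulation ratio R = 1/(1−f) ≈ 1.65796.
Loading dose to hit Cmax,ss on first dose: D_load = D_maint·R ≈ 504 × 1.65796 ≈ 835.61 mg.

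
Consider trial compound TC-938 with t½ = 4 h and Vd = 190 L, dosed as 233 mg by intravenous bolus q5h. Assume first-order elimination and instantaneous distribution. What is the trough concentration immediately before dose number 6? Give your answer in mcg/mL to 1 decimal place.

0.9 mcg/mL

f = (1/2)^(τ/t½) = (1/2)^(5/4) ≈ 0.4204.
C₀ = D/Vd = 233/190 ≈ 1.226 mcg/mL.
Before the 6th dose, 5 doses have been given. Superposition: Cmin = C₀·(f + f² + … + f^5).
≈ 1.226 × (0.4204 + 0.1767 + 0.0743 + 0.0312 + 0.0131) ≈ 1.226 × 0.7157 ≈ 0.877 mcg/mL.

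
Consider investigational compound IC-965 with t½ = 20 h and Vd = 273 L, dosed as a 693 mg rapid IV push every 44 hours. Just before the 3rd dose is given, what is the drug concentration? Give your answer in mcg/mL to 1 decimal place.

0.7 mcg/mL

f = (1/2)^(τ/t½) = (1/2)^(44/20) ≈ 0.2176.
C₀ = D/Vd = 693/273 ≈ 2.538 mcg/mL.
Before the 3rd dose, 2 doses have been given. Superposition: Cmin = C₀·(f + f²).
≈ 2.538 × (0.2176 + 0.0473) ≈ 2.538 × 0.2649 ≈ 0.672 mcg/mL.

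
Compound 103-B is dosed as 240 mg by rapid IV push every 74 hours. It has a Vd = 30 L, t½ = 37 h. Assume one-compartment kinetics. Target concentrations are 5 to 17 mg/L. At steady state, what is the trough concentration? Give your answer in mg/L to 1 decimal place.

2.7 mg/L

τ = 74 h = 2 half-lives, so f = (1/2)^2 = 0.25.
Accumulation ratio R = 1/(1 − f) = 1/0.75 = 4/3.
Single-dose peak C₀ = D/Vd = 240/30 = 8 mg/L.
Steady-state peak Cmax,ss = C₀·R = 8 × 4/3 ≈ 10.667 mg/L.
Steady-state trough Cmin,ss = Cmax,ss·f ≈ 10.667 × 0.25 ≈ 2.667 mg/L.
Trough 2.7 mg/L vs MEC 5 mg/L: subtherapeutic.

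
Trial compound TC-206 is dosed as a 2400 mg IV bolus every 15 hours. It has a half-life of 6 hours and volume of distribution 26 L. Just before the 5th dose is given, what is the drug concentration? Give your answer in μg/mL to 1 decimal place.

19.8 μg/mL

f = (1/2)^(τ/t½) = (1/2)^(15/6) ≈ 0.1768.
C₀ = D/Vd = 2400/26 ≈ 92.308 μg/mL.
Before the 5th dose, 4 doses have been given. Superposition: Cmin = C₀·(f + f² + … + f^4).
≈ 92.308 × (0.1768 + 0.0313 + 0.0055 + 0.0010) ≈ 92.308 × 0.2146 ≈ 19.809 μg/mL.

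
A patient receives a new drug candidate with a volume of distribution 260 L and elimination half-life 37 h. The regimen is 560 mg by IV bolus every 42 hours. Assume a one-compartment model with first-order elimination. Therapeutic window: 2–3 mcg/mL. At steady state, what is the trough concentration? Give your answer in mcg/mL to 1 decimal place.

1.8 mcg/mL

τ/t½ = 42/37 ≈ 1.1351, so fraction remaining f = (1/2)^(42/37) ≈ 0.4553.
At steady state, accumulation factor R = 1/(1 − e^(−kτ)) ≈ 1.8359.
Each bolus raises the concentration by D/Vd = 560/260 ≈ 2.154 mcg/mL.
Steady-state peak Cmax,ss = C₀·R ≈ 2.154 × 1.8359 ≈ 3.955 mcg/mL.
Steady-state trough Cmin,ss = Cmax,ss·f ≈ 3.955 × 0.4553 ≈ 1.801 mcg/mL.
Trough 1.8 mcg/mL vs MEC 2 mcg/mL: subtherapeutic.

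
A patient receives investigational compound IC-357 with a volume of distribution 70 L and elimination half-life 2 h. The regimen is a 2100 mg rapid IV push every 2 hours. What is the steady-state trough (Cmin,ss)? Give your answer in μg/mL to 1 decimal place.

30.0 μg/mL

τ = 2 h = 1 half-life, so f = (1/2)^1 = 0.5.
At steady state, R = 1/(1 − 0.5) = 2/1.
Single-dose peak C₀ = D/Vd = 2100/70 = 30 μg/mL.
Steady-state peak Cmax,ss = C₀·R = 30 × 2/1 ≈ 60.000 μg/mL.
Steady-state trough Cmin,ss = Cmax,ss·f ≈ 60.000 × 0.5 ≈ 30.000 μg/mL.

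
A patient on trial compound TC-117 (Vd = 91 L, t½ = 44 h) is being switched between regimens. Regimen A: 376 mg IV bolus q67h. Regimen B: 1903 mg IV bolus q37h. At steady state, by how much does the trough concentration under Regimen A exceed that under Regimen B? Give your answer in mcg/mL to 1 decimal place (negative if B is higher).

Regimen A: f = (1/2)^(67/44) ≈ 0.3480; Cmin,ss = (376/91)·f/(1−f) ≈ 2.205 mcg/mL.
Regimen B: f = (1/2)^(37/44) ≈ 0.5583; Cmin,ss = (1903/91)·f/(1−f) ≈ 26.432 mcg/mL.
Difference ≈ 2.205 − 26.432 ≈ -24.227 mcg/mL.

-24.2 mcg/mL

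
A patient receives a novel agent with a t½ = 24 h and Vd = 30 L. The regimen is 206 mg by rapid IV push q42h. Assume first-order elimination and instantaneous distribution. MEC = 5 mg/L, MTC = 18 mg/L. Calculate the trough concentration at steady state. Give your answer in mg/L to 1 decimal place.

k = ln2/t½ = ln2/24 ≈ 0.028881 h⁻¹; fraction remaining f = e^(−kτ) = e^(−0.028881×42) ≈ 0.2973.
Accumulation ratio R = 1/(1 − f) ≈ 1/0.7027 ≈ 1.4231.
Each bolus raises the concentration by D/Vd = 206/30 ≈ 6.867 mg/L.
Cmax,ss = C₀/(1 − f) ≈ 6.867/0.7027 ≈ 9.772 mg/L.
One interval later, Cmin,ss = Cmax,ss·e^(−kτ) ≈ 9.772 × 0.2973 ≈ 2.905 mg/L.
Trough 2.9 mg/L vs MEC 5 mg/L: subtherapeutic.

2.9 mg/L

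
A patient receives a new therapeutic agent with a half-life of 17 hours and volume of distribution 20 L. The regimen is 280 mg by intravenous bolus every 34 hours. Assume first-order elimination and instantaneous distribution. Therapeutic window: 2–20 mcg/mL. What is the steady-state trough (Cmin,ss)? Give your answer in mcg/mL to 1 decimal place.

The dosing interval is 2 half-lives, so f = 2^(−2) = 0.25.
At steady state, R = 1/(1 − 0.25) = 4/3.
Single-dose peak C₀ = D/Vd = 280/20 = 14 mcg/mL.
Steady-state peak Cmax,ss = C₀·R = 14 × 4/3 ≈ 18.667 mcg/mL.
Steady-state trough Cmin,ss = Cmax,ss·f ≈ 18.667 × 0.25 ≈ 4.667 mcg/mL.
Trough 4.7 mcg/mL vs MEC 2 mcg/mL: adequate.

4.7 mcg/mL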